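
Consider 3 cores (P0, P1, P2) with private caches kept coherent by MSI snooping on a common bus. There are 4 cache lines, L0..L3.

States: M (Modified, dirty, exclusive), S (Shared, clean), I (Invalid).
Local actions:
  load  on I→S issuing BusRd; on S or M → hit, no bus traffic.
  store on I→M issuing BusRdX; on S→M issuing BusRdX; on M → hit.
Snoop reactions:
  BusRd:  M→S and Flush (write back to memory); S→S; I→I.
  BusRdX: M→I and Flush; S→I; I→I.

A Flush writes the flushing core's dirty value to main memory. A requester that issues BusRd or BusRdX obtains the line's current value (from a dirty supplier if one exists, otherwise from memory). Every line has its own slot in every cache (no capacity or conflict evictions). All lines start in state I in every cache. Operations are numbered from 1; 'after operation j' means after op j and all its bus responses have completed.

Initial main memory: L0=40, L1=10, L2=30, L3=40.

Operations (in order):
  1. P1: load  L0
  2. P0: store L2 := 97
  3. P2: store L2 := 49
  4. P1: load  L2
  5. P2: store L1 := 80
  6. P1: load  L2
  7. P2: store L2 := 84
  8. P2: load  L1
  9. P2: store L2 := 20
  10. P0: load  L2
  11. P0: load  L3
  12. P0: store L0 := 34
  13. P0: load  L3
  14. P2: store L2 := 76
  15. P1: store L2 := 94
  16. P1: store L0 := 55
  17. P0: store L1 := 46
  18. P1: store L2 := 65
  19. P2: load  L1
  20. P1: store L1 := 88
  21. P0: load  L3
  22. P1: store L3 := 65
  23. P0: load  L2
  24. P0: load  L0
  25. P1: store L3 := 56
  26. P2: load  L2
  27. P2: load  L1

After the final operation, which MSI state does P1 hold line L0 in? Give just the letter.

  op1 P1: load  L0 → I/S/I on L0; bus BusRd; mem=40
  op2 P0: store L2 := 97 → M/I/I on L2; bus BusRdX; mem=30
  op3 P2: store L2 := 49 → I/I/M on L2; bus BusRdX Flush; mem=97
  op4 P1: load  L2 → I/S/S on L2; bus BusRd Flush; mem=49
  op5 P2: store L1 := 80 → I/I/M on L1; bus BusRdX; mem=10
  op6 P1: load  L2 → I/S/S on L2; bus (none); mem=49
  op7 P2: store L2 := 84 → I/I/M on L2; bus BusRdX; mem=49
  op8 P2: load  L1 → I/I/M on L1; bus (none); mem=10
  op9 P2: store L2 := 20 → I/I/M on L2; bus (none); mem=49
  op10 P0: load  L2 → S/I/S on L2; bus BusRd Flush; mem=20
  op11 P0: load  L3 → S/I/I on L3; bus BusRd; mem=40
  op12 P0: store L0 := 34 → M/I/I on L0; bus BusRdX; mem=40
  op13 P0: load  L3 → S/I/I on L3; bus (none); mem=40
  op14 P2: store L2 := 76 → I/I/M on L2; bus BusRdX; mem=20
  op15 P1: store L2 := 94 → I/M/I on L2; bus BusRdX Flush; mem=76
  op16 P1: store L0 := 55 → I/M/I on L0; bus BusRdX Flush; mem=34
  op17 P0: store L1 := 46 → M/I/I on L1; bus BusRdX Flush; mem=80
  op18 P1: store L2 := 65 → I/M/I on L2; bus (none); mem=76
  op19 P2: load  L1 → S/I/S on L1; bus BusRd Flush; mem=46
  op20 P1: store L1 := 88 → I/M/I on L1; bus BusRdX; mem=46
  op21 P0: load  L3 → S/I/I on L3; bus (none); mem=40
  op22 P1: store L3 := 65 → I/M/I on L3; bus BusRdX; mem=40
  op23 P0: load  L2 → S/S/I on L2; bus BusRd Flush; mem=65
  op24 P0: load  L0 → S/S/I on L0; bus BusRd Flush; mem=55
  op25 P1: store L3 := 56 → I/M/I on L3; bus (none); mem=40
  op26 P2: load  L2 → S/S/S on L2; bus BusRd; mem=65
  op27 P2: load  L1 → I/S/S on L1; bus BusRd Flush; mem=88

state = S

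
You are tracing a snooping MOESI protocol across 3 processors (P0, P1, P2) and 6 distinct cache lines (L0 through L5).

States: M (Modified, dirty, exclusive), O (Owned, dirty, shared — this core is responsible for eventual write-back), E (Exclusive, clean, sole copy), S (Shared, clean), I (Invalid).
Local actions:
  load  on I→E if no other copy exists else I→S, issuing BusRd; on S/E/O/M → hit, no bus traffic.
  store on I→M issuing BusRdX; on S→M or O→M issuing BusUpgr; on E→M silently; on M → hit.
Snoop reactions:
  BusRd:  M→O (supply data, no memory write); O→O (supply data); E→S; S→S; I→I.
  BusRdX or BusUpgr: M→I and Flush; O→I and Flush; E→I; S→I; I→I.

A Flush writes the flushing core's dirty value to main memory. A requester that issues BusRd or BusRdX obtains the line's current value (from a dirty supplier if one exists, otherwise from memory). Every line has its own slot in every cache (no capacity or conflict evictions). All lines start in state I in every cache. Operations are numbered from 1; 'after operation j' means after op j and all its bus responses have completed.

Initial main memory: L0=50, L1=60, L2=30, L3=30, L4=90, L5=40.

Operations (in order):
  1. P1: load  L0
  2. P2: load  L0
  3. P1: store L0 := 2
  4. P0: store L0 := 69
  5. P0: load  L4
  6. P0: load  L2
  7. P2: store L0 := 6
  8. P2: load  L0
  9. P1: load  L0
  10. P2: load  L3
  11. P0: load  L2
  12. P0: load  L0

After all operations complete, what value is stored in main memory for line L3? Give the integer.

memory[L3] = 30

[1] P1: load  L0 | P0:I, P1:E(50), P2:I | bus: BusRd
[2] P2: load  L0 | P0:I, P1:S(50), P2:S(50) | bus: BusRd
[3] P1: store L0 := 2 | P0:I, P1:M(2), P2:I | bus: BusUpgr
[4] P0: store L0 := 69 | P0:M(69), P1:I, P2:I | bus: BusRdX,Flush
[5] P0: load  L4 | P0:E(90), P1:I, P2:I | bus: BusRd
[6] P0: load  L2 | P0:E(30), P1:I, P2:I | bus: BusRd
[7] P2: store L0 := 6 | P0:I, P1:I, P2:M(6) | bus: BusRdX,Flush
[8] P2: load  L0 | P0:I, P1:I, P2:M(6) | bus: none
[9] P1: load  L0 | P0:I, P1:S(6), P2:O(6) | bus: BusRd
[10] P2: load  L3 | P0:I, P1:I, P2:E(30) | bus: BusRd
[11] P0: load  L2 | P0:E(30), P1:I, P2:I | bus: none
[12] P0: load  L0 | P0:S(6), P1:S(6), P2:O(6) | bus: BusRd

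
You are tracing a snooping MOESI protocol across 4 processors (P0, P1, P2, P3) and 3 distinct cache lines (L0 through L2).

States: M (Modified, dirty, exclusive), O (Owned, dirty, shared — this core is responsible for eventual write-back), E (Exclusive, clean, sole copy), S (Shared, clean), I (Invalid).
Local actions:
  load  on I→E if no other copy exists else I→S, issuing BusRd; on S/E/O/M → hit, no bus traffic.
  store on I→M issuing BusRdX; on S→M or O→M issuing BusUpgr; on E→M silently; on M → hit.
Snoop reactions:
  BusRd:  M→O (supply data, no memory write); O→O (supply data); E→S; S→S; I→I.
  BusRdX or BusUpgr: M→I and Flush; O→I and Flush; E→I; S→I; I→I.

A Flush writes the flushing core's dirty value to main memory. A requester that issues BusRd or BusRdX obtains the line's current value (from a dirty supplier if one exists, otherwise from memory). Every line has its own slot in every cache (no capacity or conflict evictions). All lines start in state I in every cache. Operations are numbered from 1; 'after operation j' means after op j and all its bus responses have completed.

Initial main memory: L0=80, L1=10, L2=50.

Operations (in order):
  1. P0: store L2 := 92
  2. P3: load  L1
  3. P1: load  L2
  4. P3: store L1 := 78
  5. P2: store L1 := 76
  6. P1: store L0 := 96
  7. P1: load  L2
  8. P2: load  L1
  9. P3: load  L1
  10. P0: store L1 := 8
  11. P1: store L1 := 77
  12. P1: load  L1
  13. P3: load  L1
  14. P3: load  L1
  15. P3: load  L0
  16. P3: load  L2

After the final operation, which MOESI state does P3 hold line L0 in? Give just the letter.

state = S

step 1: P0: store L2 := 92  ⟶  MIII  (L2)  txn=BusRdX  M[L2]=50
step 2: P3: load  L1  ⟶  IIIE  (L1)  txn=BusRd  M[L1]=10
step 3: P1: load  L2  ⟶  OSII  (L2)  txn=BusRd  M[L2]=50
step 4: P3: store L1 := 78  ⟶  IIIM  (L1)  txn=∅  M[L1]=10
step 5: P2: store L1 := 76  ⟶  IIMI  (L1)  txn=BusRdX+Flush  M[L1]=78
step 6: P1: store L0 := 96  ⟶  IMII  (L0)  txn=BusRdX  M[L0]=80
step 7: P1: load  L2  ⟶  OSII  (L2)  txn=∅  M[L2]=50
step 8: P2: load  L1  ⟶  IIMI  (L1)  txn=∅  M[L1]=78
step 9: P3: load  L1  ⟶  IIOS  (L1)  txn=BusRd  M[L1]=78
step 10: P0: store L1 := 8  ⟶  MIII  (L1)  txn=BusRdX+Flush  M[L1]=76
step 11: P1: store L1 := 77  ⟶  IMII  (L1)  txn=BusRdX+Flush  M[L1]=8
step 12: P1: load  L1  ⟶  IMII  (L1)  txn=∅  M[L1]=8
step 13: P3: load  L1  ⟶  IOIS  (L1)  txn=BusRd  M[L1]=8
step 14: P3: load  L1  ⟶  IOIS  (L1)  txn=∅  M[L1]=8
step 15: P3: load  L0  ⟶  IOIS  (L0)  txn=BusRd  M[L0]=80
step 16: P3: load  L2  ⟶  OSIS  (L2)  txn=BusRd  M[L2]=50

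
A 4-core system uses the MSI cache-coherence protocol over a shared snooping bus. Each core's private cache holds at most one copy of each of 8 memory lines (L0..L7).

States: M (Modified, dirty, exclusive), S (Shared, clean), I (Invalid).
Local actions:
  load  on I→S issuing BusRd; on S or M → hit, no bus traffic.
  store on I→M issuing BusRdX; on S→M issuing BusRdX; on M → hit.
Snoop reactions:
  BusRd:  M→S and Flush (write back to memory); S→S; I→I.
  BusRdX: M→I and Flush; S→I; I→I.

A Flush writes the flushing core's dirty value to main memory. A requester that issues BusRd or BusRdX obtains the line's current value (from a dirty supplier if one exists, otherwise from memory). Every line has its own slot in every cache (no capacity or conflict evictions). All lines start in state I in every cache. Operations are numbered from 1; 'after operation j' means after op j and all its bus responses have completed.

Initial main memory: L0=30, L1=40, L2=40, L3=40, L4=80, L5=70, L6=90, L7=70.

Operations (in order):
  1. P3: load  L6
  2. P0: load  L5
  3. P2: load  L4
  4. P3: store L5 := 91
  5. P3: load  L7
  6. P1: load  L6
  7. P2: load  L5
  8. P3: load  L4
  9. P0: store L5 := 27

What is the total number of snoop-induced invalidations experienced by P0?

step 1: P3: load  L6  ⟶  IIIS  (L6)  txn=BusRd  M[L6]=90
step 2: P0: load  L5  ⟶  SIII  (L5)  txn=BusRd  M[L5]=70
step 3: P2: load  L4  ⟶  IISI  (L4)  txn=BusRd  M[L4]=80
step 4: P3: store L5 := 91  ⟶  IIIM  (L5)  txn=BusRdX  M[L5]=70
step 5: P3: load  L7  ⟶  IIIS  (L7)  txn=BusRd  M[L7]=70
step 6: P1: load  L6  ⟶  ISIS  (L6)  txn=BusRd  M[L6]=90
step 7: P2: load  L5  ⟶  IISS  (L5)  txn=BusRd+Flush  M[L5]=91
step 8: P3: load  L4  ⟶  IISS  (L4)  txn=BusRd  M[L4]=80
step 9: P0: store L5 := 27  ⟶  MIII  (L5)  txn=BusRdX  M[L5]=91

invalidations = 1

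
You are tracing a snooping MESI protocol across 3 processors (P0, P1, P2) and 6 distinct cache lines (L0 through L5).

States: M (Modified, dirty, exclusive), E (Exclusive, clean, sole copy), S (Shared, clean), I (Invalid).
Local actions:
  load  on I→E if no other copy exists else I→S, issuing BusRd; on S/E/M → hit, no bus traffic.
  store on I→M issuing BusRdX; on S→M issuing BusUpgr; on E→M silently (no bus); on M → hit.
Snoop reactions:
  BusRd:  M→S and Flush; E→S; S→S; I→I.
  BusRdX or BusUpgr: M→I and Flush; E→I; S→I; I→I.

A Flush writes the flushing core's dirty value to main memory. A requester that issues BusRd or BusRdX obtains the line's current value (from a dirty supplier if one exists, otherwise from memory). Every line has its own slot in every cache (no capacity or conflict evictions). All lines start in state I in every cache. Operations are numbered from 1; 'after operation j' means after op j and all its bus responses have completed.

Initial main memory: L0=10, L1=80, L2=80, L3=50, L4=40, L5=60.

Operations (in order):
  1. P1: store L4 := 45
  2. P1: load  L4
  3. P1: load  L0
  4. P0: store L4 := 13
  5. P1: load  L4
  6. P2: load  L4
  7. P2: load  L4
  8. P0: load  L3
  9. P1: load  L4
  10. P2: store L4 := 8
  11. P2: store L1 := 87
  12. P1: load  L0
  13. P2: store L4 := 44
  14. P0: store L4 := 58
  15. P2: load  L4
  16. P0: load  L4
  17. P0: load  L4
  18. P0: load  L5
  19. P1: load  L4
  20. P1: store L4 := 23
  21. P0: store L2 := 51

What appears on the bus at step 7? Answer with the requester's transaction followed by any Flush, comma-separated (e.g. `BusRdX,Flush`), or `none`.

bus = none

[1] P1: store L4 := 45 | P0:I, P1:M(45), P2:I | bus: BusRdX
[2] P1: load  L4 | P0:I, P1:M(45), P2:I | bus: none
[3] P1: load  L0 | P0:I, P1:E(10), P2:I | bus: BusRd
[4] P0: store L4 := 13 | P0:M(13), P1:I, P2:I | bus: BusRdX,Flush
[5] P1: load  L4 | P0:S(13), P1:S(13), P2:I | bus: BusRd,Flush
[6] P2: load  L4 | P0:S(13), P1:S(13), P2:S(13) | bus: BusRd
[7] P2: load  L4 | P0:S(13), P1:S(13), P2:S(13) | bus: none
[8] P0: load  L3 | P0:E(50), P1:I, P2:I | bus: BusRd
[9] P1: load  L4 | P0:S(13), P1:S(13), P2:S(13) | bus: none
[10] P2: store L4 := 8 | P0:I, P1:I, P2:M(8) | bus: BusUpgr
[11] P2: store L1 := 87 | P0:I, P1:I, P2:M(87) | bus: BusRdX
[12] P1: load  L0 | P0:I, P1:E(10), P2:I | bus: none
[13] P2: store L4 := 44 | P0:I, P1:I, P2:M(44) | bus: none
[14] P0: store L4 := 58 | P0:M(58), P1:I, P2:I | bus: BusRdX,Flush
[15] P2: load  L4 | P0:S(58), P1:I, P2:S(58) | bus: BusRd,Flush
[16] P0: load  L4 | P0:S(58), P1:I, P2:S(58) | bus: none
[17] P0: load  L4 | P0:S(58), P1:I, P2:S(58) | bus: none
[18] P0: load  L5 | P0:E(60), P1:I, P2:I | bus: BusRd
[19] P1: load  L4 | P0:S(58), P1:S(58), P2:S(58) | bus: BusRd
[20] P1: store L4 := 23 | P0:I, P1:M(23), P2:I | bus: BusUpgr
[21] P0: store L2 := 51 | P0:M(51), P1:I, P2:I | bus: BusRdX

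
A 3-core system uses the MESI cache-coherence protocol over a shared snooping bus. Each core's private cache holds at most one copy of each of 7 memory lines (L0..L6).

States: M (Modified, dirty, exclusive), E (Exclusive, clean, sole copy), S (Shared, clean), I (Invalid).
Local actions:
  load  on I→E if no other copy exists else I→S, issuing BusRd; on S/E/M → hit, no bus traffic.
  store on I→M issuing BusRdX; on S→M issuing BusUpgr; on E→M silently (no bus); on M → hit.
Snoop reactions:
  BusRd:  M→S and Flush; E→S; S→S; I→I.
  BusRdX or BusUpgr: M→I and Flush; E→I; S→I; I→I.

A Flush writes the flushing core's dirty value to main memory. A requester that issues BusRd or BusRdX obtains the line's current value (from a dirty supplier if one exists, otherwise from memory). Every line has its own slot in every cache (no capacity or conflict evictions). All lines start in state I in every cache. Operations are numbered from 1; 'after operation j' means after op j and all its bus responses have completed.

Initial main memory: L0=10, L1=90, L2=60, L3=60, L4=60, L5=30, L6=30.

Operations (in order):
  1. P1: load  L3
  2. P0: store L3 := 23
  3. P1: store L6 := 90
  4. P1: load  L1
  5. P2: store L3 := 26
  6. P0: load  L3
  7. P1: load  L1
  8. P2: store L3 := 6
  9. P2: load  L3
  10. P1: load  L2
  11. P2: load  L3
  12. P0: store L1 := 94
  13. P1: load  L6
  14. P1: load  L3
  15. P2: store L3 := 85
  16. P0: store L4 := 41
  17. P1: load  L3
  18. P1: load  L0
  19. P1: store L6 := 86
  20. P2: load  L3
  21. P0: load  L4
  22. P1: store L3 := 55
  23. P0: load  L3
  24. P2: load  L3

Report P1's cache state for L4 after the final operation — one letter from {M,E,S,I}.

state = I

step 1: P1: load  L3  ⟶  IEI  (L3)  txn=BusRd  M[L3]=60
step 2: P0: store L3 := 23  ⟶  MII  (L3)  txn=BusRdX  M[L3]=60
step 3: P1: store L6 := 90  ⟶  IMI  (L6)  txn=BusRdX  M[L6]=30
step 4: P1: load  L1  ⟶  IEI  (L1)  txn=BusRd  M[L1]=90
step 5: P2: store L3 := 26  ⟶  IIM  (L3)  txn=BusRdX+Flush  M[L3]=23
step 6: P0: load  L3  ⟶  SIS  (L3)  txn=BusRd+Flush  M[L3]=26
step 7: P1: load  L1  ⟶  IEI  (L1)  txn=∅  M[L1]=90
step 8: P2: store L3 := 6  ⟶  IIM  (L3)  txn=BusUpgr  M[L3]=26
step 9: P2: load  L3  ⟶  IIM  (L3)  txn=∅  M[L3]=26
step 10: P1: load  L2  ⟶  IEI  (L2)  txn=BusRd  M[L2]=60
step 11: P2: load  L3  ⟶  IIM  (L3)  txn=∅  M[L3]=26
step 12: P0: store L1 := 94  ⟶  MII  (L1)  txn=BusRdX  M[L1]=90
step 13: P1: load  L6  ⟶  IMI  (L6)  txn=∅  M[L6]=30
step 14: P1: load  L3  ⟶  ISS  (L3)  txn=BusRd+Flush  M[L3]=6
step 15: P2: store L3 := 85  ⟶  IIM  (L3)  txn=BusUpgr  M[L3]=6
step 16: P0: store L4 := 41  ⟶  MII  (L4)  txn=BusRdX  M[L4]=60
step 17: P1: load  L3  ⟶  ISS  (L3)  txn=BusRd+Flush  M[L3]=85
step 18: P1: load  L0  ⟶  IEI  (L0)  txn=BusRd  M[L0]=10
step 19: P1: store L6 := 86  ⟶  IMI  (L6)  txn=∅  M[L6]=30
step 20: P2: load  L3  ⟶  ISS  (L3)  txn=∅  M[L3]=85
step 21: P0: load  L4  ⟶  MII  (L4)  txn=∅  M[L4]=60
step 22: P1: store L3 := 55  ⟶  IMI  (L3)  txn=BusUpgr  M[L3]=85
step 23: P0: load  L3  ⟶  SSI  (L3)  txn=BusRd+Flush  M[L3]=55
step 24: P2: load  L3  ⟶  SSS  (L3)  txn=BusRd  M[L3]=55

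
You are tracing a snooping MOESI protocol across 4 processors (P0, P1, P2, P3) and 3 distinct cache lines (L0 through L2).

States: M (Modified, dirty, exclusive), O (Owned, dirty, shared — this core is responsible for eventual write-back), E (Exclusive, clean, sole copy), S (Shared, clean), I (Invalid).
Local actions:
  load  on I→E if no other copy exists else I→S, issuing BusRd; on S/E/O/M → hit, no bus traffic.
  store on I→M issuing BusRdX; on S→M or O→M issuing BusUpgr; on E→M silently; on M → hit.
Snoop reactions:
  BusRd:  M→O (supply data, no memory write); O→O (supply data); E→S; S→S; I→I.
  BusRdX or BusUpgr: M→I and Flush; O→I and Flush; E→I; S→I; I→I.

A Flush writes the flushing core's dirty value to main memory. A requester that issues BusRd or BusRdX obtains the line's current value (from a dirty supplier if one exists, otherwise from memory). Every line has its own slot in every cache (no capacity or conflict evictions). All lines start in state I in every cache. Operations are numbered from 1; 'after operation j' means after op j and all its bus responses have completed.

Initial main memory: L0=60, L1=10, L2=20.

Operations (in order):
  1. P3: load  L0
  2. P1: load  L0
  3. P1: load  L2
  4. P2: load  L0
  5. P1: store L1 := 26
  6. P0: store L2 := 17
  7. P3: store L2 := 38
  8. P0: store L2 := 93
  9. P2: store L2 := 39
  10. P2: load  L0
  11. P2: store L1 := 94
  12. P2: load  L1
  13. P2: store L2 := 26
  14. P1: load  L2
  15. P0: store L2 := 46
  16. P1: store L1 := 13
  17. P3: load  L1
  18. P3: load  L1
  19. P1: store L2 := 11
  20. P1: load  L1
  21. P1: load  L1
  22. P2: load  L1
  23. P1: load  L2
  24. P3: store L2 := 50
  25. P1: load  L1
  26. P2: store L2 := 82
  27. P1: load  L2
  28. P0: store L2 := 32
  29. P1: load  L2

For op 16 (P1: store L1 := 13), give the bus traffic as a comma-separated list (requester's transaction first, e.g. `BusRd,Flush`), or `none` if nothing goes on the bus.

step 1: P3: load  L0  ⟶  IIIE  (L0)  txn=BusRd  M[L0]=60
step 2: P1: load  L0  ⟶  ISIS  (L0)  txn=BusRd  M[L0]=60
step 3: P1: load  L2  ⟶  IEII  (L2)  txn=BusRd  M[L2]=20
step 4: P2: load  L0  ⟶  ISSS  (L0)  txn=BusRd  M[L0]=60
step 5: P1: store L1 := 26  ⟶  IMII  (L1)  txn=BusRdX  M[L1]=10
step 6: P0: store L2 := 17  ⟶  MIII  (L2)  txn=BusRdX  M[L2]=20
step 7: P3: store L2 := 38  ⟶  IIIM  (L2)  txn=BusRdX+Flush  M[L2]=17
step 8: P0: store L2 := 93  ⟶  MIII  (L2)  txn=BusRdX+Flush  M[L2]=38
step 9: P2: store L2 := 39  ⟶  IIMI  (L2)  txn=BusRdX+Flush  M[L2]=93
step 10: P2: load  L0  ⟶  ISSS  (L0)  txn=∅  M[L0]=60
step 11: P2: store L1 := 94  ⟶  IIMI  (L1)  txn=BusRdX+Flush  M[L1]=26
step 12: P2: load  L1  ⟶  IIMI  (L1)  txn=∅  M[L1]=26
step 13: P2: store L2 := 26  ⟶  IIMI  (L2)  txn=∅  M[L2]=93
step 14: P1: load  L2  ⟶  ISOI  (L2)  txn=BusRd  M[L2]=93
step 15: P0: store L2 := 46  ⟶  MIII  (L2)  txn=BusRdX+Flush  M[L2]=26
step 16: P1: store L1 := 13  ⟶  IMII  (L1)  txn=BusRdX+Flush  M[L1]=94
step 17: P3: load  L1  ⟶  IOIS  (L1)  txn=BusRd  M[L1]=94
step 18: P3: load  L1  ⟶  IOIS  (L1)  txn=∅  M[L1]=94
step 19: P1: store L2 := 11  ⟶  IMII  (L2)  txn=BusRdX+Flush  M[L2]=46
step 20: P1: load  L1  ⟶  IOIS  (L1)  txn=∅  M[L1]=94
step 21: P1: load  L1  ⟶  IOIS  (L1)  txn=∅  M[L1]=94
step 22: P2: load  L1  ⟶  IOSS  (L1)  txn=BusRd  M[L1]=94
step 23: P1: load  L2  ⟶  IMII  (L2)  txn=∅  M[L2]=46
step 24: P3: store L2 := 50  ⟶  IIIM  (L2)  txn=BusRdX+Flush  M[L2]=11
step 25: P1: load  L1  ⟶  IOSS  (L1)  txn=∅  M[L1]=94
step 26: P2: store L2 := 82  ⟶  IIMI  (L2)  txn=BusRdX+Flush  M[L2]=50
step 27: P1: load  L2  ⟶  ISOI  (L2)  txn=BusRd  M[L2]=50
step 28: P0: store L2 := 32  ⟶  MIII  (L2)  txn=BusRdX+Flush  M[L2]=82
step 29: P1: load  L2  ⟶  OSII  (L2)  txn=BusRd  M[L2]=82

bus = BusRdX,Flush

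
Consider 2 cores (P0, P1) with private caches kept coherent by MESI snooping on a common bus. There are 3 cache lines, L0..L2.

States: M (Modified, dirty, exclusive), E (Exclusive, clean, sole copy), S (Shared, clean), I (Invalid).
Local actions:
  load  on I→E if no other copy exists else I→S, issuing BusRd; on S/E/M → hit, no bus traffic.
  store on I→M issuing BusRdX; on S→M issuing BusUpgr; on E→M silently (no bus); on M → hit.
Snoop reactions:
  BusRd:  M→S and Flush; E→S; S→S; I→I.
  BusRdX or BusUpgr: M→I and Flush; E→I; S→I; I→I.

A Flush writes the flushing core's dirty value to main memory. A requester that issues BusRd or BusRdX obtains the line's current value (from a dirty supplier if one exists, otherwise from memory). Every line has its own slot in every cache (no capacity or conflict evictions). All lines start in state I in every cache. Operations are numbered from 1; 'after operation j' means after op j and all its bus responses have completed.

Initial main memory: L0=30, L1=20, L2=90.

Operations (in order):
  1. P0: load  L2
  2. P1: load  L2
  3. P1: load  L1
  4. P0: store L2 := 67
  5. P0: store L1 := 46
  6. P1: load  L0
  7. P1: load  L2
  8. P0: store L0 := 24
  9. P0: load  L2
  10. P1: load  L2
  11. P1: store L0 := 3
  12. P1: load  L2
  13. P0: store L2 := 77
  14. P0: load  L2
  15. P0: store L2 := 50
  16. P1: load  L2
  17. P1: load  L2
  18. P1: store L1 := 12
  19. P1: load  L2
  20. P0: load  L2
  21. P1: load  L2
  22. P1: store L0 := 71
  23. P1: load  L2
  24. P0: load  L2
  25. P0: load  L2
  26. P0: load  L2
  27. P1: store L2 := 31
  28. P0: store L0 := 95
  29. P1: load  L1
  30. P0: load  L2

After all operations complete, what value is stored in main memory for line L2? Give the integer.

memory[L2] = 31

1. P0: load  L2  bus=[BusRd]  L2: P0=E P1=I  mem[L2]=90
2. P1: load  L2  bus=[BusRd]  L2: P0=S P1=S  mem[L2]=90
3. P1: load  L1  bus=[BusRd]  L1: P0=I P1=E  mem[L1]=20
4. P0: store L2 := 67  bus=[BusUpgr]  L2: P0=M P1=I  mem[L2]=90
5. P0: store L1 := 46  bus=[BusRdX]  L1: P0=M P1=I  mem[L1]=20
6. P1: load  L0  bus=[BusRd]  L0: P0=I P1=E  mem[L0]=30
7. P1: load  L2  bus=[BusRd,Flush]  L2: P0=S P1=S  mem[L2]=67
8. P0: store L0 := 24  bus=[BusRdX]  L0: P0=M P1=I  mem[L0]=30
9. P0: load  L2  bus=[-]  L2: P0=S P1=S  mem[L2]=67
10. P1: load  L2  bus=[-]  L2: P0=S P1=S  mem[L2]=67
11. P1: store L0 := 3  bus=[BusRdX,Flush]  L0: P0=I P1=M  mem[L0]=24
12. P1: load  L2  bus=[-]  L2: P0=S P1=S  mem[L2]=67
13. P0: store L2 := 77  bus=[BusUpgr]  L2: P0=M P1=I  mem[L2]=67
14. P0: load  L2  bus=[-]  L2: P0=M P1=I  mem[L2]=67
15. P0: store L2 := 50  bus=[-]  L2: P0=M P1=I  mem[L2]=67
16. P1: load  L2  bus=[BusRd,Flush]  L2: P0=S P1=S  mem[L2]=50
17. P1: load  L2  bus=[-]  L2: P0=S P1=S  mem[L2]=50
18. P1: store L1 := 12  bus=[BusRdX,Flush]  L1: P0=I P1=M  mem[L1]=46
19. P1: load  L2  bus=[-]  L2: P0=S P1=S  mem[L2]=50
20. P0: load  L2  bus=[-]  L2: P0=S P1=S  mem[L2]=50
21. P1: load  L2  bus=[-]  L2: P0=S P1=S  mem[L2]=50
22. P1: store L0 := 71  bus=[-]  L0: P0=I P1=M  mem[L0]=24
23. P1: load  L2  bus=[-]  L2: P0=S P1=S  mem[L2]=50
24. P0: load  L2  bus=[-]  L2: P0=S P1=S  mem[L2]=50
25. P0: load  L2  bus=[-]  L2: P0=S P1=S  mem[L2]=50
26. P0: load  L2  bus=[-]  L2: P0=S P1=S  mem[L2]=50
27. P1: store L2 := 31  bus=[BusUpgr]  L2: P0=I P1=M  mem[L2]=50
28. P0: store L0 := 95  bus=[BusRdX,Flush]  L0: P0=M P1=I  mem[L0]=71
29. P1: load  L1  bus=[-]  L1: P0=I P1=M  mem[L1]=46
30. P0: load  L2  bus=[BusRd,Flush]  L2: P0=S P1=S  mem[L2]=31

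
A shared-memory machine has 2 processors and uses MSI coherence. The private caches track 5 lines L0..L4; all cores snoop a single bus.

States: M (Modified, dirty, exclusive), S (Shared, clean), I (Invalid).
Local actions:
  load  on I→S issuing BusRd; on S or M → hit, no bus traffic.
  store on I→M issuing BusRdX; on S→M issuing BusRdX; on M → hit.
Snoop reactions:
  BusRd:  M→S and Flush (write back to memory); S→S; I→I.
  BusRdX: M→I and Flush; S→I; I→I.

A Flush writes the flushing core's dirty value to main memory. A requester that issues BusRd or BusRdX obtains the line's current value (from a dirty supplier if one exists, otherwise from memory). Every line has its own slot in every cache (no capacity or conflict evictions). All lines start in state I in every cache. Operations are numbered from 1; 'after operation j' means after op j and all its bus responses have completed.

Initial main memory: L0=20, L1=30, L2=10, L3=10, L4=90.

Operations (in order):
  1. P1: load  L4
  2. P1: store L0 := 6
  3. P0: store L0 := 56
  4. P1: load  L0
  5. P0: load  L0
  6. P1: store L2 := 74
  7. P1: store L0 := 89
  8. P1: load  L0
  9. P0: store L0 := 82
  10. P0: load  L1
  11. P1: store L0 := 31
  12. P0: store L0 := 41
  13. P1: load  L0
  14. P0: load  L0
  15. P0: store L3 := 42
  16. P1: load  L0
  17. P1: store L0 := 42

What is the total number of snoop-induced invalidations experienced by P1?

invalidations = 3

  op1 P1: load  L4 → I/S on L4; bus BusRd; mem=90
  op2 P1: store L0 := 6 → I/M on L0; bus BusRdX; mem=20
  op3 P0: store L0 := 56 → M/I on L0; bus BusRdX Flush; mem=6
  op4 P1: load  L0 → S/S on L0; bus BusRd Flush; mem=56
  op5 P0: load  L0 → S/S on L0; bus (none); mem=56
  op6 P1: store L2 := 74 → I/M on L2; bus BusRdX; mem=10
  op7 P1: store L0 := 89 → I/M on L0; bus BusRdX; mem=56
  op8 P1: load  L0 → I/M on L0; bus (none); mem=56
  op9 P0: store L0 := 82 → M/I on L0; bus BusRdX Flush; mem=89
  op10 P0: load  L1 → S/I on L1; bus BusRd; mem=30
  op11 P1: store L0 := 31 → I/M on L0; bus BusRdX Flush; mem=82
  op12 P0: store L0 := 41 → M/I on L0; bus BusRdX Flush; mem=31
  op13 P1: load  L0 → S/S on L0; bus BusRd Flush; mem=41
  op14 P0: load  L0 → S/S on L0; bus (none); mem=41
  op15 P0: store L3 := 42 → M/I on L3; bus BusRdX; mem=10
  op16 P1: load  L0 → S/S on L0; bus (none); mem=41
  op17 P1: store L0 := 42 → I/M on L0; bus BusRdX; mem=41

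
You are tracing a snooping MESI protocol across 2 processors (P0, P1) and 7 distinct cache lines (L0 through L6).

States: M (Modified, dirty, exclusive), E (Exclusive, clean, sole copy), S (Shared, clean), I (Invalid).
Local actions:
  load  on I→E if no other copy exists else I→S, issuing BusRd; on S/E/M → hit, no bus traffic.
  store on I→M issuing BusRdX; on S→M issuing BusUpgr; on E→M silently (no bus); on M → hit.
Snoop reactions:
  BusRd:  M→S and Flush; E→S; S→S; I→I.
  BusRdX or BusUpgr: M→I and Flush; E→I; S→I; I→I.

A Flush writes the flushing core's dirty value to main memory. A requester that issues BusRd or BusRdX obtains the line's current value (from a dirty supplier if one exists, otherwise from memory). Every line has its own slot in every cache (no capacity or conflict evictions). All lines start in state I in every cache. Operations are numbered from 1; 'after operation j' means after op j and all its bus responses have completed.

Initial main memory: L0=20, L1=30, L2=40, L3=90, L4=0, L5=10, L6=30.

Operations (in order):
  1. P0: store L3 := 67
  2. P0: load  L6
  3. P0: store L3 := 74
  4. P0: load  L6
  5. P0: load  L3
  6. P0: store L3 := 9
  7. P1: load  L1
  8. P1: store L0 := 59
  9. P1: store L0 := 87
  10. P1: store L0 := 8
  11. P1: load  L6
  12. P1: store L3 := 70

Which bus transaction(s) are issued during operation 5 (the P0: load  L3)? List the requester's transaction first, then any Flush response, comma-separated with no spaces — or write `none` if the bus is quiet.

bus = none

  op1 P0: store L3 := 67 → M/I on L3; bus BusRdX; mem=90
  op2 P0: load  L6 → E/I on L6; bus BusRd; mem=30
  op3 P0: store L3 := 74 → M/I on L3; bus (none); mem=90
  op4 P0: load  L6 → E/I on L6; bus (none); mem=30
  op5 P0: load  L3 → M/I on L3; bus (none); mem=90
  op6 P0: store L3 := 9 → M/I on L3; bus (none); mem=90
  op7 P1: load  L1 → I/E on L1; bus BusRd; mem=30
  op8 P1: store L0 := 59 → I/M on L0; bus BusRdX; mem=20
  op9 P1: store L0 := 87 → I/M on L0; bus (none); mem=20
  op10 P1: store L0 := 8 → I/M on L0; bus (none); mem=20
  op11 P1: load  L6 → S/S on L6; bus BusRd; mem=30
  op12 P1: store L3 := 70 → I/M on L3; bus BusRdX Flush; mem=9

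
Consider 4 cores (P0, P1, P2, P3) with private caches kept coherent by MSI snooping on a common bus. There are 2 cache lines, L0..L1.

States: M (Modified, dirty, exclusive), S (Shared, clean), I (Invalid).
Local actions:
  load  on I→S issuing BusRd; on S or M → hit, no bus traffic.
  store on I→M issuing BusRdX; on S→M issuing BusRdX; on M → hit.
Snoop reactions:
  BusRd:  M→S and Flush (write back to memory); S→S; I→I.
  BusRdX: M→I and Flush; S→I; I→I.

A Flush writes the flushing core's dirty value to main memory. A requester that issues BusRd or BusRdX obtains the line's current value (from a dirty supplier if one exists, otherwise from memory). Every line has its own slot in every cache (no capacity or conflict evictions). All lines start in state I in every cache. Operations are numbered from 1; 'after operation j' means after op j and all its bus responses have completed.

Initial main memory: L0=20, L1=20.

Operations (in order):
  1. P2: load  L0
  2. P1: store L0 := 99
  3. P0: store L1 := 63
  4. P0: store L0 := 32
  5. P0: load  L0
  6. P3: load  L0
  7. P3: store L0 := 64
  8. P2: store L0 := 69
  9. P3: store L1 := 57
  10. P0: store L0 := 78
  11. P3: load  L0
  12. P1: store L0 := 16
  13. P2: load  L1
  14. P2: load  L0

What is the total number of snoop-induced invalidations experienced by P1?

invalidations = 1

1. P2: load  L0  bus=[BusRd]  L0: P0=I P1=I P2=S P3=I  mem[L0]=20
2. P1: store L0 := 99  bus=[BusRdX]  L0: P0=I P1=M P2=I P3=I  mem[L0]=20
3. P0: store L1 := 63  bus=[BusRdX]  L1: P0=M P1=I P2=I P3=I  mem[L1]=20
4. P0: store L0 := 32  bus=[BusRdX,Flush]  L0: P0=M P1=I P2=I P3=I  mem[L0]=99
5. P0: load  L0  bus=[-]  L0: P0=M P1=I P2=I P3=I  mem[L0]=99
6. P3: load  L0  bus=[BusRd,Flush]  L0: P0=S P1=I P2=I P3=S  mem[L0]=32
7. P3: store L0 := 64  bus=[BusRdX]  L0: P0=I P1=I P2=I P3=M  mem[L0]=32
8. P2: store L0 := 69  bus=[BusRdX,Flush]  L0: P0=I P1=I P2=M P3=I  mem[L0]=64
9. P3: store L1 := 57  bus=[BusRdX,Flush]  L1: P0=I P1=I P2=I P3=M  mem[L1]=63
10. P0: store L0 := 78  bus=[BusRdX,Flush]  L0: P0=M P1=I P2=I P3=I  mem[L0]=69
11. P3: load  L0  bus=[BusRd,Flush]  L0: P0=S P1=I P2=I P3=S  mem[L0]=78
12. P1: store L0 := 16  bus=[BusRdX]  L0: P0=I P1=M P2=I P3=I  mem[L0]=78
13. P2: load  L1  bus=[BusRd,Flush]  L1: P0=I P1=I P2=S P3=S  mem[L1]=57
14. P2: load  L0  bus=[BusRd,Flush]  L0: P0=I P1=S P2=S P3=I  mem[L0]=16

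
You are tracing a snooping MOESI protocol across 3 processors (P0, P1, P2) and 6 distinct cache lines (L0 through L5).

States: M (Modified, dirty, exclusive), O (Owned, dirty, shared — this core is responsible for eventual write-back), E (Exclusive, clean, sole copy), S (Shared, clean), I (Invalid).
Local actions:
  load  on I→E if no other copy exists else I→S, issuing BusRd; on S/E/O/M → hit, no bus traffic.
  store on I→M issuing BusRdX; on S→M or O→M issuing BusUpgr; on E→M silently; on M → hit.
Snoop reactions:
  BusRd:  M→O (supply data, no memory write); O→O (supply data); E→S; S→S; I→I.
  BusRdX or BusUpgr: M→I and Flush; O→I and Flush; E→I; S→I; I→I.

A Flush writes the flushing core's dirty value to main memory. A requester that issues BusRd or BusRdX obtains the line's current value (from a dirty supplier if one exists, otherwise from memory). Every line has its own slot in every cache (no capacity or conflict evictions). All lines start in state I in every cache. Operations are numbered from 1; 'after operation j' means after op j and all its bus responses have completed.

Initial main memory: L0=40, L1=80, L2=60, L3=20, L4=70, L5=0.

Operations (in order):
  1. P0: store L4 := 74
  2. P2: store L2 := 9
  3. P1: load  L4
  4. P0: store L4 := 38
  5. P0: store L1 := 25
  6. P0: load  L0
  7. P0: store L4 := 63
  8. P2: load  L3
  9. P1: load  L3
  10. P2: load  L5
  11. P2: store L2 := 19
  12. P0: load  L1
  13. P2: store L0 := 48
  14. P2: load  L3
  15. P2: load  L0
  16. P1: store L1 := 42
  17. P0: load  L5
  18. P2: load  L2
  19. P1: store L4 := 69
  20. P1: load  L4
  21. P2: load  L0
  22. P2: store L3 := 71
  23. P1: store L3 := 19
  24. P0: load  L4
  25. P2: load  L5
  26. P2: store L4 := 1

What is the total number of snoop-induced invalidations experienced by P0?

invalidations = 4

[1] P0: store L4 := 74 | P0:M(74), P1:I, P2:I | bus: BusRdX
[2] P2: store L2 := 9 | P0:I, P1:I, P2:M(9) | bus: BusRdX
[3] P1: load  L4 | P0:O(74), P1:S(74), P2:I | bus: BusRd
[4] P0: store L4 := 38 | P0:M(38), P1:I, P2:I | bus: BusUpgr
[5] P0: store L1 := 25 | P0:M(25), P1:I, P2:I | bus: BusRdX
[6] P0: load  L0 | P0:E(40), P1:I, P2:I | bus: BusRd
[7] P0: store L4 := 63 | P0:M(63), P1:I, P2:I | bus: none
[8] P2: load  L3 | P0:I, P1:I, P2:E(20) | bus: BusRd
[9] P1: load  L3 | P0:I, P1:S(20), P2:S(20) | bus: BusRd
[10] P2: load  L5 | P0:I, P1:I, P2:E(0) | bus: BusRd
[11] P2: store L2 := 19 | P0:I, P1:I, P2:M(19) | bus: none
[12] P0: load  L1 | P0:M(25), P1:I, P2:I | bus: none
[13] P2: store L0 := 48 | P0:I, P1:I, P2:M(48) | bus: BusRdX
[14] P2: load  L3 | P0:I, P1:S(20), P2:S(20) | bus: none
[15] P2: load  L0 | P0:I, P1:I, P2:M(48) | bus: none
[16] P1: store L1 := 42 | P0:I, P1:M(42), P2:I | bus: BusRdX,Flush
[17] P0: load  L5 | P0:S(0), P1:I, P2:S(0) | bus: BusRd
[18] P2: load  L2 | P0:I, P1:I, P2:M(19) | bus: none
[19] P1: store L4 := 69 | P0:I, P1:M(69), P2:I | bus: BusRdX,Flush
[20] P1: load  L4 | P0:I, P1:M(69), P2:I | bus: none
[21] P2: load  L0 | P0:I, P1:I, P2:M(48) | bus: none
[22] P2: store L3 := 71 | P0:I, P1:I, P2:M(71) | bus: BusUpgr
[23] P1: store L3 := 19 | P0:I, P1:M(19), P2:I | bus: BusRdX,Flush
[24] P0: load  L4 | P0:S(69), P1:O(69), P2:I | bus: BusRd
[25] P2: load  L5 | P0:S(0), P1:I, P2:S(0) | bus: none
[26] P2: store L4 := 1 | P0:I, P1:I, P2:M(1) | bus: BusRdX,Flush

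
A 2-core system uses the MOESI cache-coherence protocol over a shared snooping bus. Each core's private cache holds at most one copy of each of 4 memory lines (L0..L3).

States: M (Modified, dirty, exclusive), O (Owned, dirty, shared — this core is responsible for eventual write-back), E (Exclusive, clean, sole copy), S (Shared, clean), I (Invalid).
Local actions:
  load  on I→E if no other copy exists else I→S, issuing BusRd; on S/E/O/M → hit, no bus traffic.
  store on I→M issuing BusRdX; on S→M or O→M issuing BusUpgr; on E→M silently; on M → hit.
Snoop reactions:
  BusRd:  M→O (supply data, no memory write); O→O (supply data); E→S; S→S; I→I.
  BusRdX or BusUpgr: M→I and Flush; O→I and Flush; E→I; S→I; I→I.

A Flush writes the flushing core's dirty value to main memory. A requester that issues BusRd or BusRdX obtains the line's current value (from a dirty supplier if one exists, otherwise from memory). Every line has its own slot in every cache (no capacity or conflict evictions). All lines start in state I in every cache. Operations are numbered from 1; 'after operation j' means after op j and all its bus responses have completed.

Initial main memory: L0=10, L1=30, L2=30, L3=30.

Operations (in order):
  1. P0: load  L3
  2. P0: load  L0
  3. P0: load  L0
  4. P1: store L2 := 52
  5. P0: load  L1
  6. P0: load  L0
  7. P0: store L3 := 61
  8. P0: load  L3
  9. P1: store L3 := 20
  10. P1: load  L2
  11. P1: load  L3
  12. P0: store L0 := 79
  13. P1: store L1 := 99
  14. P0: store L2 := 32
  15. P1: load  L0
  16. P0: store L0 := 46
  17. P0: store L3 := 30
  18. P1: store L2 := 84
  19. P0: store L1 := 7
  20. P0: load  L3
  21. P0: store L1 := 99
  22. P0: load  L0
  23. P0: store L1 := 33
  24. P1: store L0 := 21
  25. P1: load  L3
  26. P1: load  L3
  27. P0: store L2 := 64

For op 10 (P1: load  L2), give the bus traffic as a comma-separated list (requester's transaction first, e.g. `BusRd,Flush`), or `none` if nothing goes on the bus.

1. P0: load  L3  bus=[BusRd]  L3: P0=E P1=I  mem[L3]=30
2. P0: load  L0  bus=[BusRd]  L0: P0=E P1=I  mem[L0]=10
3. P0: load  L0  bus=[-]  L0: P0=E P1=I  mem[L0]=10
4. P1: store L2 := 52  bus=[BusRdX]  L2: P0=I P1=M  mem[L2]=30
5. P0: load  L1  bus=[BusRd]  L1: P0=E P1=I  mem[L1]=30
6. P0: load  L0  bus=[-]  L0: P0=E P1=I  mem[L0]=10
7. P0: store L3 := 61  bus=[-]  L3: P0=M P1=I  mem[L3]=30
8. P0: load  L3  bus=[-]  L3: P0=M P1=I  mem[L3]=30
9. P1: store L3 := 20  bus=[BusRdX,Flush]  L3: P0=I P1=M  mem[L3]=61
10. P1: load  L2  bus=[-]  L2: P0=I P1=M  mem[L2]=30
11. P1: load  L3  bus=[-]  L3: P0=I P1=M  mem[L3]=61
12. P0: store L0 := 79  bus=[-]  L0: P0=M P1=I  mem[L0]=10
13. P1: store L1 := 99  bus=[BusRdX]  L1: P0=I P1=M  mem[L1]=30
14. P0: store L2 := 32  bus=[BusRdX,Flush]  L2: P0=M P1=I  mem[L2]=52
15. P1: load  L0  bus=[BusRd]  L0: P0=O P1=S  mem[L0]=10
16. P0: store L0 := 46  bus=[BusUpgr]  L0: P0=M P1=I  mem[L0]=10
17. P0: store L3 := 30  bus=[BusRdX,Flush]  L3: P0=M P1=I  mem[L3]=20
18. P1: store L2 := 84  bus=[BusRdX,Flush]  L2: P0=I P1=M  mem[L2]=32
19. P0: store L1 := 7  bus=[BusRdX,Flush]  L1: P0=M P1=I  mem[L1]=99
20. P0: load  L3  bus=[-]  L3: P0=M P1=I  mem[L3]=20
21. P0: store L1 := 99  bus=[-]  L1: P0=M P1=I  mem[L1]=99
22. P0: load  L0  bus=[-]  L0: P0=M P1=I  mem[L0]=10
23. P0: store L1 := 33  bus=[-]  L1: P0=M P1=I  mem[L1]=99
24. P1: store L0 := 21  bus=[BusRdX,Flush]  L0: P0=I P1=M  mem[L0]=46
25. P1: load  L3  bus=[BusRd]  L3: P0=O P1=S  mem[L3]=20
26. P1: load  L3  bus=[-]  L3: P0=O P1=S  mem[L3]=20
27. P0: store L2 := 64  bus=[BusRdX,Flush]  L2: P0=M P1=I  mem[L2]=84

bus = none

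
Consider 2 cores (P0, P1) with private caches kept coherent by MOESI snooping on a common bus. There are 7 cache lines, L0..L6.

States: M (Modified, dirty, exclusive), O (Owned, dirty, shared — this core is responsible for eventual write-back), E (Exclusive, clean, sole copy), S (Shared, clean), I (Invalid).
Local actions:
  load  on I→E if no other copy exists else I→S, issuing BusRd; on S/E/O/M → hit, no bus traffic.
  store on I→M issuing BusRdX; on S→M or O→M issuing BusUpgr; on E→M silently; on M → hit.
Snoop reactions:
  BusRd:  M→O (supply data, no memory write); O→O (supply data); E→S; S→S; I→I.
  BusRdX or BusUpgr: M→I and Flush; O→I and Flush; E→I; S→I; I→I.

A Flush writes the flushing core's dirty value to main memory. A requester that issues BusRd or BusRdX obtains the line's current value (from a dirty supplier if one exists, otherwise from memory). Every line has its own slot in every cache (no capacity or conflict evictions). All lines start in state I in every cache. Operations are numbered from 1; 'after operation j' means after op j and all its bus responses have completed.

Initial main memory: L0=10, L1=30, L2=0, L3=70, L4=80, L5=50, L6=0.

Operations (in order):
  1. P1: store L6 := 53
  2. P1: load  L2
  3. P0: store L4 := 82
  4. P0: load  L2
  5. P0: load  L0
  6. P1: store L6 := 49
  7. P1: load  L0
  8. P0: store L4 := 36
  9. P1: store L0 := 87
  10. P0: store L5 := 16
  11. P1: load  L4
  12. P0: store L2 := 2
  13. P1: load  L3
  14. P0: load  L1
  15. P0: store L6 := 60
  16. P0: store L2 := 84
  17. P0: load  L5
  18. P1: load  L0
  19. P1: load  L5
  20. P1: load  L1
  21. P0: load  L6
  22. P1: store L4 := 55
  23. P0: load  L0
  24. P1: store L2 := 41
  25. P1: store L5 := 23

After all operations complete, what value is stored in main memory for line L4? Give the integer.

memory[L4] = 36

1. P1: store L6 := 53  bus=[BusRdX]  L6: P0=I P1=M  mem[L6]=0
2. P1: load  L2  bus=[BusRd]  L2: P0=I P1=E  mem[L2]=0
3. P0: store L4 := 82  bus=[BusRdX]  L4: P0=M P1=I  mem[L4]=80
4. P0: load  L2  bus=[BusRd]  L2: P0=S P1=S  mem[L2]=0
5. P0: load  L0  bus=[BusRd]  L0: P0=E P1=I  mem[L0]=10
6. P1: store L6 := 49  bus=[-]  L6: P0=I P1=M  mem[L6]=0
7. P1: load  L0  bus=[BusRd]  L0: P0=S P1=S  mem[L0]=10
8. P0: store L4 := 36  bus=[-]  L4: P0=M P1=I  mem[L4]=80
9. P1: store L0 := 87  bus=[BusUpgr]  L0: P0=I P1=M  mem[L0]=10
10. P0: store L5 := 16  bus=[BusRdX]  L5: P0=M P1=I  mem[L5]=50
11. P1: load  L4  bus=[BusRd]  L4: P0=O P1=S  mem[L4]=80
12. P0: store L2 := 2  bus=[BusUpgr]  L2: P0=M P1=I  mem[L2]=0
13. P1: load  L3  bus=[BusRd]  L3: P0=I P1=E  mem[L3]=70
14. P0: load  L1  bus=[BusRd]  L1: P0=E P1=I  mem[L1]=30
15. P0: store L6 := 60  bus=[BusRdX,Flush]  L6: P0=M P1=I  mem[L6]=49
16. P0: store L2 := 84  bus=[-]  L2: P0=M P1=I  mem[L2]=0
17. P0: load  L5  bus=[-]  L5: P0=M P1=I  mem[L5]=50
18. P1: load  L0  bus=[-]  L0: P0=I P1=M  mem[L0]=10
19. P1: load  L5  bus=[BusRd]  L5: P0=O P1=S  mem[L5]=50
20. P1: load  L1  bus=[BusRd]  L1: P0=S P1=S  mem[L1]=30
21. P0: load  L6  bus=[-]  L6: P0=M P1=I  mem[L6]=49
22. P1: store L4 := 55  bus=[BusUpgr,Flush]  L4: P0=I P1=M  mem[L4]=36
23. P0: load  L0  bus=[BusRd]  L0: P0=S P1=O  mem[L0]=10
24. P1: store L2 := 41  bus=[BusRdX,Flush]  L2: P0=I P1=M  mem[L2]=84
25. P1: store L5 := 23  bus=[BusUpgr,Flush]  L5: P0=I P1=M  mem[L5]=16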